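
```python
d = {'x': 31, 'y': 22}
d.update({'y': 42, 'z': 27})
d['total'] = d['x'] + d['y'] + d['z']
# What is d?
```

After line 1: d = {'x': 31, 'y': 22}
After line 2 (y overwritten, z added): d = {'x': 31, 'y': 42, 'z': 27}
After line 3 (total = 31 + 42 + 27 = 100): d = {'x': 31, 'y': 42, 'z': 27, 'total': 100}

{'x': 31, 'y': 42, 'z': 27, 'total': 100}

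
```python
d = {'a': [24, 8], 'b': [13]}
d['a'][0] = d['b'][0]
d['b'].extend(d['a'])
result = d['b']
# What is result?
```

After line 1: d = {'a': [24, 8], 'b': [13]}
After line 2 (a[0] = b[0] = 13): d = {'a': [13, 8], 'b': [13]}
After line 3 (b.extend(a) appends [13, 8]): d = {'a': [13, 8], 'b': [13, 13, 8]}
After line 4: result = d['b'] = [13, 13, 8]

[13, 13, 8]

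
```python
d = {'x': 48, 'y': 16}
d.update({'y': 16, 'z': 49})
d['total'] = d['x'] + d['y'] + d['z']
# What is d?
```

After line 1: d = {'x': 48, 'y': 16}
After line 2 (y overwritten, z added): d = {'x': 48, 'y': 16, 'z': 49}
After line 3 (total = 48 + 16 + 49 = 113): d = {'x': 48, 'y': 16, 'z': 49, 'total': 113}

{'x': 48, 'y': 16, 'z': 49, 'total': 113}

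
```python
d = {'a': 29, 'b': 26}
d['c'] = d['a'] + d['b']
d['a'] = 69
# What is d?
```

After line 1: d = {'a': 29, 'b': 26}
After line 2 (d['c'] = 29 + 26): d = {'a': 29, 'b': 26, 'c': 55}
After line 3: d = {'a': 69, 'b': 26, 'c': 55}

{'a': 69, 'b': 26, 'c': 55}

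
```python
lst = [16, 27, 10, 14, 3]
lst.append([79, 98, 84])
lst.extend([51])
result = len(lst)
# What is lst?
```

After line 1: lst = [16, 27, 10, 14, 3]
After line 2 (append adds [79, 98, 84] as single element): lst = [16, 27, 10, 14, 3, [79, 98, 84]]
After line 3 (extend unpacks [51], adds 51): lst = [16, 27, 10, 14, 3, [79, 98, 84], 51]
After line 4: result = len(lst) = 7

[16, 27, 10, 14, 3, [79, 98, 84], 51]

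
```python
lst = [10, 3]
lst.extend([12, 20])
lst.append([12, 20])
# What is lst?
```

After line 1: lst = [10, 3]
After line 2 (extend unpacks [12, 20]): lst = [10, 3, 12, 20]
After line 3 (append adds [12, 20] as single element): lst = [10, 3, 12, 20, [12, 20]]

[10, 3, 12, 20, [12, 20]]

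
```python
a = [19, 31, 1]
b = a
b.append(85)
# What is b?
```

After line 1: a = [19, 31, 1]
After line 2 (b = a is an alias, same object): a = [19, 31, 1], b = [19, 31, 1]
After line 3 (b.append mutates the shared list): a = [19, 31, 1, 85], b = [19, 31, 1, 85]

[19, 31, 1, 85]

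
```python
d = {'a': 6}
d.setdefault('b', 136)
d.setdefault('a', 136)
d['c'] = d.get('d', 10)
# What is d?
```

After line 1: d = {'a': 6}
After line 2 (setdefault adds 'b'=136): d = {'a': 6, 'b': 136}
After line 3 (setdefault 'a' no-op, already exists): d = {'a': 6, 'b': 136}
After line 4 (get('d', 10) returns default since 'd' not in d): d = {'a': 6, 'b': 136, 'c': 10}

{'a': 6, 'b': 136, 'c': 10}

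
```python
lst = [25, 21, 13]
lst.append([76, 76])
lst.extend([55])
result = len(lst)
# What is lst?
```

After line 1: lst = [25, 21, 13]
After line 2 (append adds [76, 76] as single element): lst = [25, 21, 13, [76, 76]]
After line 3 (extend unpacks [55], adds 55): lst = [25, 21, 13, [76, 76], 55]
After line 4: result = len(lst) = 5

[25, 21, 13, [76, 76], 55]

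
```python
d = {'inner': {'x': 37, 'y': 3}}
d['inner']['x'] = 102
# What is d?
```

After line 1: d = {'inner': {'x': 37, 'y': 3}}
After line 2 (inner x overwritten): d = {'inner': {'x': 102, 'y': 3}}

{'inner': {'x': 102, 'y': 3}}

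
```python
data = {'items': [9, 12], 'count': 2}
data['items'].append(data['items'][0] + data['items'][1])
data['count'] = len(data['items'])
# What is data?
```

After line 1: data = {'items': [9, 12], 'count': 2}
After line 2 (append 9 + 12 = 21): data = {'items': [9, 12, 21], 'count': 2}
After line 3 (count = len(items) = 3): data = {'items': [9, 12, 21], 'count': 3}

{'items': [9, 12, 21], 'count': 3}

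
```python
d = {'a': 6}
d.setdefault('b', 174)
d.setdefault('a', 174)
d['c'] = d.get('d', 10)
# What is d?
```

After line 1: d = {'a': 6}
After line 2 (setdefault adds 'b'=174): d = {'a': 6, 'b': 174}
After line 3 (setdefault 'a' no-op, already exists): d = {'a': 6, 'b': 174}
After line 4 (get('d', 10) returns default since 'd' not in d): d = {'a': 6, 'b': 174, 'c': 10}

{'a': 6, 'b': 174, 'c': 10}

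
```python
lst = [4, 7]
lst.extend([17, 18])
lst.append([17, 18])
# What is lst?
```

After line 1: lst = [4, 7]
After line 2 (extend unpacks [17, 18]): lst = [4, 7, 17, 18]
After line 3 (append adds [17, 18] as single element): lst = [4, 7, 17, 18, [17, 18]]

[4, 7, 17, 18, [17, 18]]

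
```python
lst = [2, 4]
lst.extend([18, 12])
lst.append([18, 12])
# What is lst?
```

After line 1: lst = [2, 4]
After line 2 (extend unpacks [18, 12]): lst = [2, 4, 18, 12]
After line 3 (append adds [18, 12] as single element): lst = [2, 4, 18, 12, [18, 12]]

[2, 4, 18, 12, [18, 12]]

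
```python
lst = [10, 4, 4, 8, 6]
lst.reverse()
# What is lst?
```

[6, 8, 4, 4, 10]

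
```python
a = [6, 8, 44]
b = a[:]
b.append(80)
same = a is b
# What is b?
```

After line 1: a = [6, 8, 44]
After line 2 (b = a[:] is a shallow copy, new object): a = [6, 8, 44], b = [6, 8, 44]
After line 3 (append only mutates b): a = [6, 8, 44], b = [6, 8, 44, 80]
After line 4 (same = a is b; different objects -> False): same = False

[6, 8, 44, 80]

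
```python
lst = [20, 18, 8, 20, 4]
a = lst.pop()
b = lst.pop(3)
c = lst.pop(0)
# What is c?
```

After line 1: lst = [20, 18, 8, 20, 4]
After line 2 (pop() -> a = 4): lst = [20, 18, 8, 20]
After line 3 (pop(3) -> b = 20): lst = [20, 18, 8]
After line 4 (pop(0) -> c = 20): lst = [18, 8]

20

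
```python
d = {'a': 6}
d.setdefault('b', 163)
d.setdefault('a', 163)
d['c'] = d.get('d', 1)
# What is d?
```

After line 1: d = {'a': 6}
After line 2 (setdefault adds 'b'=163): d = {'a': 6, 'b': 163}
After line 3 (setdefault 'a' no-op, already exists): d = {'a': 6, 'b': 163}
After line 4 (get('d', 1) returns default since 'd' not in d): d = {'a': 6, 'b': 163, 'c': 1}

{'a': 6, 'b': 163, 'c': 1}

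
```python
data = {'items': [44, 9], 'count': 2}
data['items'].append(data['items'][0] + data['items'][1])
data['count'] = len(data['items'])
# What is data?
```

After line 1: data = {'items': [44, 9], 'count': 2}
After line 2 (append 44 + 9 = 53): data = {'items': [44, 9, 53], 'count': 2}
After line 3 (count = len(items) = 3): data = {'items': [44, 9, 53], 'count': 3}

{'items': [44, 9, 53], 'count': 3}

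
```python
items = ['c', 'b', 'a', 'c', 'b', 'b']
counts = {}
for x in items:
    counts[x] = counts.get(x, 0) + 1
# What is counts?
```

Initial: counts = {}, items = ['c', 'b', 'a', 'c', 'b', 'b']
See 'c': counts = {'c': 1}
See 'b': counts = {'c': 1, 'b': 1}
See 'a': counts = {'c': 1, 'b': 1, 'a': 1}
See 'c': counts = {'c': 2, 'b': 1, 'a': 1}
See 'b': counts = {'c': 2, 'b': 2, 'a': 1}
See 'b': counts = {'c': 2, 'b': 3, 'a': 1}

{'c': 2, 'b': 3, 'a': 1}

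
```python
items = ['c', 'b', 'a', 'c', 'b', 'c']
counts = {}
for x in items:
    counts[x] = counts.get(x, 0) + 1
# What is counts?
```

Initial: counts = {}, items = ['c', 'b', 'a', 'c', 'b', 'c']
See 'c': counts = {'c': 1}
See 'b': counts = {'c': 1, 'b': 1}
See 'a': counts = {'c': 1, 'b': 1, 'a': 1}
See 'c': counts = {'c': 2, 'b': 1, 'a': 1}
See 'b': counts = {'c': 2, 'b': 2, 'a': 1}
See 'c': counts = {'c': 3, 'b': 2, 'a': 1}

{'c': 3, 'b': 2, 'a': 1}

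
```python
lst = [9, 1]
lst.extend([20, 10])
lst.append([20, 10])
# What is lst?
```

After line 1: lst = [9, 1]
After line 2 (extend unpacks [20, 10]): lst = [9, 1, 20, 10]
After line 3 (append adds [20, 10] as single element): lst = [9, 1, 20, 10, [20, 10]]

[9, 1, 20, 10, [20, 10]]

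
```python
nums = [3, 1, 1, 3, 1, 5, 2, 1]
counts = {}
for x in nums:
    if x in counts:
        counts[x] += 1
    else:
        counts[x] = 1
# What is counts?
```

Initial: counts = {}, nums = [3, 1, 1, 3, 1, 5, 2, 1]
See 3: counts = {3: 1}
See 1: counts = {3: 1, 1: 1}
See 1: counts = {3: 1, 1: 2}
See 3: counts = {3: 2, 1: 2}
See 1: counts = {3: 2, 1: 3}
See 5: counts = {3: 2, 1: 3, 5: 1}
See 2: counts = {3: 2, 1: 3, 5: 1, 2: 1}
See 1: counts = {3: 2, 1: 4, 5: 1, 2: 1}

{3: 2, 1: 4, 5: 1, 2: 1}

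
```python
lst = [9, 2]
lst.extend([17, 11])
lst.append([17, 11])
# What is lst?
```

After line 1: lst = [9, 2]
After line 2 (extend unpacks [17, 11]): lst = [9, 2, 17, 11]
After line 3 (append adds [17, 11] as single element): lst = [9, 2, 17, 11, [17, 11]]

[9, 2, 17, 11, [17, 11]]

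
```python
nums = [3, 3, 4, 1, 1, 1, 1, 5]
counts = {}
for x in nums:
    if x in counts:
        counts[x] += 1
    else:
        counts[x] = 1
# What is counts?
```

Initial: counts = {}, nums = [3, 3, 4, 1, 1, 1, 1, 5]
See 3: counts = {3: 1}
See 3: counts = {3: 2}
See 4: counts = {3: 2, 4: 1}
See 1: counts = {3: 2, 4: 1, 1: 1}
See 1: counts = {3: 2, 4: 1, 1: 2}
See 1: counts = {3: 2, 4: 1, 1: 3}
See 1: counts = {3: 2, 4: 1, 1: 4}
See 5: counts = {3: 2, 4: 1, 1: 4, 5: 1}

{3: 2, 4: 1, 1: 4, 5: 1}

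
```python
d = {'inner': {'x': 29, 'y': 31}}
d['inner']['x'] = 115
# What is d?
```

After line 1: d = {'inner': {'x': 29, 'y': 31}}
After line 2 (inner x overwritten): d = {'inner': {'x': 115, 'y': 31}}

{'inner': {'x': 115, 'y': 31}}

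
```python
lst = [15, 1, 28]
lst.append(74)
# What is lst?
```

[15, 1, 28, 74]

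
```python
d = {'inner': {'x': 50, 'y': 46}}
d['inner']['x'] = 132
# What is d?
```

After line 1: d = {'inner': {'x': 50, 'y': 46}}
After line 2 (inner x overwritten): d = {'inner': {'x': 132, 'y': 46}}

{'inner': {'x': 132, 'y': 46}}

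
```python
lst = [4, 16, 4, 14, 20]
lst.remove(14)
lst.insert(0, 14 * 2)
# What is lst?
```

After line 1: lst = [4, 16, 4, 14, 20]
After line 2 (remove first 14): lst = [4, 16, 4, 20]
After line 3 (insert 28 at index 0): lst = [28, 4, 16, 4, 20]

[28, 4, 16, 4, 20]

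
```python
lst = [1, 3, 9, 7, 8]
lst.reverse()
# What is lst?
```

[8, 7, 9, 3, 1]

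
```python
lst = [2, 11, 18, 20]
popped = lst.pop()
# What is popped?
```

20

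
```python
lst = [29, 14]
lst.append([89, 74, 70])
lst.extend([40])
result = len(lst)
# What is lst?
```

After line 1: lst = [29, 14]
After line 2 (append adds [89, 74, 70] as single element): lst = [29, 14, [89, 74, 70]]
After line 3 (extend unpacks [40], adds 40): lst = [29, 14, [89, 74, 70], 40]
After line 4: result = len(lst) = 4

[29, 14, [89, 74, 70], 40]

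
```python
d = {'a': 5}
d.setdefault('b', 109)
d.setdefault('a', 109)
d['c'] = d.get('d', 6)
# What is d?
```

After line 1: d = {'a': 5}
After line 2 (setdefault adds 'b'=109): d = {'a': 5, 'b': 109}
After line 3 (setdefault 'a' no-op, already exists): d = {'a': 5, 'b': 109}
After line 4 (get('d', 6) returns default since 'd' not in d): d = {'a': 5, 'b': 109, 'c': 6}

{'a': 5, 'b': 109, 'c': 6}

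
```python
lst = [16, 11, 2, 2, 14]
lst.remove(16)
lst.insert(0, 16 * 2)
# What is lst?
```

After line 1: lst = [16, 11, 2, 2, 14]
After line 2 (remove first 16): lst = [11, 2, 2, 14]
After line 3 (insert 32 at index 0): lst = [32, 11, 2, 2, 14]

[32, 11, 2, 2, 14]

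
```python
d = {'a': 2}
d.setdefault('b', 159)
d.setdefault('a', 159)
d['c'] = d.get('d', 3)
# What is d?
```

After line 1: d = {'a': 2}
After line 2 (setdefault adds 'b'=159): d = {'a': 2, 'b': 159}
After line 3 (setdefault 'a' no-op, already exists): d = {'a': 2, 'b': 159}
After line 4 (get('d', 3) returns default since 'd' not in d): d = {'a': 2, 'b': 159, 'c': 3}

{'a': 2, 'b': 159, 'c': 3}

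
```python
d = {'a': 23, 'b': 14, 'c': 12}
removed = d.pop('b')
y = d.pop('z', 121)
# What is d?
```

After line 1: d = {'a': 23, 'b': 14, 'c': 12}
After line 2 (pop 'b' returns 14): d = {'a': 23, 'c': 12}, removed = 14
After line 3 (pop 'z' missing, returns default 121): d = {'a': 23, 'c': 12}, y = 121

{'a': 23, 'c': 12}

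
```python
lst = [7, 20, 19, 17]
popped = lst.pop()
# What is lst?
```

[7, 20, 19]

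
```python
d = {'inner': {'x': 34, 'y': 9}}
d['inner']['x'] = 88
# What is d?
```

After line 1: d = {'inner': {'x': 34, 'y': 9}}
After line 2 (inner x overwritten): d = {'inner': {'x': 88, 'y': 9}}

{'inner': {'x': 88, 'y': 9}}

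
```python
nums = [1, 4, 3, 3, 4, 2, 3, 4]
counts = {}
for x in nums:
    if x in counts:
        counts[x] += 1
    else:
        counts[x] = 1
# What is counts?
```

Initial: counts = {}, nums = [1, 4, 3, 3, 4, 2, 3, 4]
See 1: counts = {1: 1}
See 4: counts = {1: 1, 4: 1}
See 3: counts = {1: 1, 4: 1, 3: 1}
See 3: counts = {1: 1, 4: 1, 3: 2}
See 4: counts = {1: 1, 4: 2, 3: 2}
See 2: counts = {1: 1, 4: 2, 3: 2, 2: 1}
See 3: counts = {1: 1, 4: 2, 3: 3, 2: 1}
See 4: counts = {1: 1, 4: 3, 3: 3, 2: 1}

{1: 1, 4: 3, 3: 3, 2: 1}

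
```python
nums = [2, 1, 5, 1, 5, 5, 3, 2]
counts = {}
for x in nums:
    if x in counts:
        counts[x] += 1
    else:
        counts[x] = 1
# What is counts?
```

Initial: counts = {}, nums = [2, 1, 5, 1, 5, 5, 3, 2]
See 2: counts = {2: 1}
See 1: counts = {2: 1, 1: 1}
See 5: counts = {2: 1, 1: 1, 5: 1}
See 1: counts = {2: 1, 1: 2, 5: 1}
See 5: counts = {2: 1, 1: 2, 5: 2}
See 5: counts = {2: 1, 1: 2, 5: 3}
See 3: counts = {2: 1, 1: 2, 5: 3, 3: 1}
See 2: counts = {2: 2, 1: 2, 5: 3, 3: 1}

{2: 2, 1: 2, 5: 3, 3: 1}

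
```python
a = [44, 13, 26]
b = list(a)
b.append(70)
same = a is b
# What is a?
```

After line 1: a = [44, 13, 26]
After line 2 (b = list(a) is a shallow copy, new object): a = [44, 13, 26], b = [44, 13, 26]
After line 3 (append only mutates b): a = [44, 13, 26], b = [44, 13, 26, 70]
After line 4 (same = a is b; different objects -> False): same = False

[44, 13, 26]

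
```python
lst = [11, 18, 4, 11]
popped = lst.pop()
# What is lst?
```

[11, 18, 4]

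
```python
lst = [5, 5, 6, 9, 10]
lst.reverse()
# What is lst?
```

[10, 9, 6, 5, 5]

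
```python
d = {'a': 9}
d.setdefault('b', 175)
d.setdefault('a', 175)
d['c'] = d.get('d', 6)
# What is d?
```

After line 1: d = {'a': 9}
After line 2 (setdefault adds 'b'=175): d = {'a': 9, 'b': 175}
After line 3 (setdefault 'a' no-op, already exists): d = {'a': 9, 'b': 175}
After line 4 (get('d', 6) returns default since 'd' not in d): d = {'a': 9, 'b': 175, 'c': 6}

{'a': 9, 'b': 175, 'c': 6}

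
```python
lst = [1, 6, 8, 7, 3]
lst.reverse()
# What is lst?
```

[3, 7, 8, 6, 1]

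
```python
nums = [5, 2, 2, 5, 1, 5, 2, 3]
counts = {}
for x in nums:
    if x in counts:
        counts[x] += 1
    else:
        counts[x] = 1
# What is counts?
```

Initial: counts = {}, nums = [5, 2, 2, 5, 1, 5, 2, 3]
See 5: counts = {5: 1}
See 2: counts = {5: 1, 2: 1}
See 2: counts = {5: 1, 2: 2}
See 5: counts = {5: 2, 2: 2}
See 1: counts = {5: 2, 2: 2, 1: 1}
See 5: counts = {5: 3, 2: 2, 1: 1}
See 2: counts = {5: 3, 2: 3, 1: 1}
See 3: counts = {5: 3, 2: 3, 1: 1, 3: 1}

{5: 3, 2: 3, 1: 1, 3: 1}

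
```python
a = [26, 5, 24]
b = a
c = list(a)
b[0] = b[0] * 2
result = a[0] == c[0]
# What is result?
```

After line 1: a = [26, 5, 24]
After line 2 (b = a, alias): a = [26, 5, 24], b = [26, 5, 24]
After line 3 (c = list(a) is a copy, new object): c = [26, 5, 24]
After line 4 (b[0] = 26 * 2 = 52; mutates shared a/b): a = b = [52, 5, 24], c = [26, 5, 24]
After line 5 (a[0] = 52, c[0] = 26; result = False)

False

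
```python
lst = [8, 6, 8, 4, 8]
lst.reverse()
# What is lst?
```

[8, 4, 8, 6, 8]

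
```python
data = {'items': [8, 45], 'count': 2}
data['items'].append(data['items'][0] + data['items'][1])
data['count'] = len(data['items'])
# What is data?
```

After line 1: data = {'items': [8, 45], 'count': 2}
After line 2 (append 8 + 45 = 53): data = {'items': [8, 45, 53], 'count': 2}
After line 3 (count = len(items) = 3): data = {'items': [8, 45, 53], 'count': 3}

{'items': [8, 45, 53], 'count': 3}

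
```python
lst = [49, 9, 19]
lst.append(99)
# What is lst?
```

[49, 9, 19, 99]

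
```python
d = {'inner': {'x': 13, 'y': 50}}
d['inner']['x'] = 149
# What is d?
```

After line 1: d = {'inner': {'x': 13, 'y': 50}}
After line 2 (inner x overwritten): d = {'inner': {'x': 149, 'y': 50}}

{'inner': {'x': 149, 'y': 50}}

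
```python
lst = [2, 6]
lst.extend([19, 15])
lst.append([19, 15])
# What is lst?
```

After line 1: lst = [2, 6]
After line 2 (extend unpacks [19, 15]): lst = [2, 6, 19, 15]
After line 3 (append adds [19, 15] as single element): lst = [2, 6, 19, 15, [19, 15]]

[2, 6, 19, 15, [19, 15]]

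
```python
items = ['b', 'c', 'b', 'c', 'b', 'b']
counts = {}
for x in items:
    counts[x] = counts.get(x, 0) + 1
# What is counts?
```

Initial: counts = {}, items = ['b', 'c', 'b', 'c', 'b', 'b']
See 'b': counts = {'b': 1}
See 'c': counts = {'b': 1, 'c': 1}
See 'b': counts = {'b': 2, 'c': 1}
See 'c': counts = {'b': 2, 'c': 2}
See 'b': counts = {'b': 3, 'c': 2}
See 'b': counts = {'b': 4, 'c': 2}

{'b': 4, 'c': 2}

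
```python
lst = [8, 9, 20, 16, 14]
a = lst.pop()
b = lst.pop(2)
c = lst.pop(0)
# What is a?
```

After line 1: lst = [8, 9, 20, 16, 14]
After line 2 (pop() -> a = 14): lst = [8, 9, 20, 16]
After line 3 (pop(2) -> b = 20): lst = [8, 9, 16]
After line 4 (pop(0) -> c = 8): lst = [9, 16]

14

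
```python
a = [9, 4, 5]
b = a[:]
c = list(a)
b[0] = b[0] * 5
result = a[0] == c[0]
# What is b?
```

After line 1: a = [9, 4, 5]
After line 2 (b = a[:], copy): a = [9, 4, 5], b = [9, 4, 5]
After line 3 (c = list(a) is a copy, new object): c = [9, 4, 5]
After line 4 (b[0] = 9 * 5 = 45; only b mutates (copy)): a = [9, 4, 5], b = [45, 4, 5], c = [9, 4, 5]
After line 5 (a[0] = 9, c[0] = 9; result = True)

[45, 4, 5]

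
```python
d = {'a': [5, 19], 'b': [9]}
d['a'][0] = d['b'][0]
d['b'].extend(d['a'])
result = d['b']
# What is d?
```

After line 1: d = {'a': [5, 19], 'b': [9]}
After line 2 (a[0] = b[0] = 9): d = {'a': [9, 19], 'b': [9]}
After line 3 (b.extend(a) appends [9, 19]): d = {'a': [9, 19], 'b': [9, 9, 19]}
After line 4: result = d['b'] = [9, 9, 19]

{'a': [9, 19], 'b': [9, 9, 19]}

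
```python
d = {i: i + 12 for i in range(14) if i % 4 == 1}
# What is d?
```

{1: 13, 5: 17, 9: 21, 13: 25}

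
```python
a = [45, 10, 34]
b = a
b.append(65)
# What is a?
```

After line 1: a = [45, 10, 34]
After line 2 (b = a is an alias, same object): a = [45, 10, 34], b = [45, 10, 34]
After line 3 (b.append mutates the shared list): a = [45, 10, 34, 65], b = [45, 10, 34, 65]

[45, 10, 34, 65]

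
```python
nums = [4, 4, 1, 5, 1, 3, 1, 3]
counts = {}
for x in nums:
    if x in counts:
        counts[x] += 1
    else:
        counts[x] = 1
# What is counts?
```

Initial: counts = {}, nums = [4, 4, 1, 5, 1, 3, 1, 3]
See 4: counts = {4: 1}
See 4: counts = {4: 2}
See 1: counts = {4: 2, 1: 1}
See 5: counts = {4: 2, 1: 1, 5: 1}
See 1: counts = {4: 2, 1: 2, 5: 1}
See 3: counts = {4: 2, 1: 2, 5: 1, 3: 1}
See 1: counts = {4: 2, 1: 3, 5: 1, 3: 1}
See 3: counts = {4: 2, 1: 3, 5: 1, 3: 2}

{4: 2, 1: 3, 5: 1, 3: 2}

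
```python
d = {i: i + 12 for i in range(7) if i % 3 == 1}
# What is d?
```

{1: 13, 4: 16}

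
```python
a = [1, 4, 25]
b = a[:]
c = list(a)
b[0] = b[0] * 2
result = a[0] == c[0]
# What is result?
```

After line 1: a = [1, 4, 25]
After line 2 (b = a[:], copy): a = [1, 4, 25], b = [1, 4, 25]
After line 3 (c = list(a) is a copy, new object): c = [1, 4, 25]
After line 4 (b[0] = 1 * 2 = 2; only b mutates (copy)): a = [1, 4, 25], b = [2, 4, 25], c = [1, 4, 25]
After line 5 (a[0] = 1, c[0] = 1; result = True)

True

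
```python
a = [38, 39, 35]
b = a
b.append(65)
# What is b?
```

After line 1: a = [38, 39, 35]
After line 2 (b = a is an alias, same object): a = [38, 39, 35], b = [38, 39, 35]
After line 3 (b.append mutates the shared list): a = [38, 39, 35, 65], b = [38, 39, 35, 65]

[38, 39, 35, 65]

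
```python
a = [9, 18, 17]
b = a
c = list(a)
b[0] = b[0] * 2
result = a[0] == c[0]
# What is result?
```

After line 1: a = [9, 18, 17]
After line 2 (b = a, alias): a = [9, 18, 17], b = [9, 18, 17]
After line 3 (c = list(a) is a copy, new object): c = [9, 18, 17]
After line 4 (b[0] = 9 * 2 = 18; mutates shared a/b): a = b = [18, 18, 17], c = [9, 18, 17]
After line 5 (a[0] = 18, c[0] = 9; result = False)

False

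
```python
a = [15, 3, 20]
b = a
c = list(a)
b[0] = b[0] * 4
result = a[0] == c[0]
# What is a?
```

After line 1: a = [15, 3, 20]
After line 2 (b = a, alias): a = [15, 3, 20], b = [15, 3, 20]
After line 3 (c = list(a) is a copy, new object): c = [15, 3, 20]
After line 4 (b[0] = 15 * 4 = 60; mutates shared a/b): a = b = [60, 3, 20], c = [15, 3, 20]
After line 5 (a[0] = 60, c[0] = 15; result = False)

[60, 3, 20]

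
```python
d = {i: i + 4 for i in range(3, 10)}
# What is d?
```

{3: 7, 4: 8, 5: 9, 6: 10, 7: 11, 8: 12, 9: 13}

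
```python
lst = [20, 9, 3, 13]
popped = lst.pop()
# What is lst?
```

[20, 9, 3]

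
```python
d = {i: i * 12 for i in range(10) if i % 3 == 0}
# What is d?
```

{0: 0, 3: 36, 6: 72, 9: 108}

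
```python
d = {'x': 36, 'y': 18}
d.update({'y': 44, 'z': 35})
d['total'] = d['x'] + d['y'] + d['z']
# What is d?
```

After line 1: d = {'x': 36, 'y': 18}
After line 2 (y overwritten, z added): d = {'x': 36, 'y': 44, 'z': 35}
After line 3 (total = 36 + 44 + 35 = 115): d = {'x': 36, 'y': 44, 'z': 35, 'total': 115}

{'x': 36, 'y': 44, 'z': 35, 'total': 115}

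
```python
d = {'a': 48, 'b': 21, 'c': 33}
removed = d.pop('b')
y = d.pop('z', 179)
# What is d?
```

After line 1: d = {'a': 48, 'b': 21, 'c': 33}
After line 2 (pop 'b' returns 21): d = {'a': 48, 'c': 33}, removed = 21
After line 3 (pop 'z' missing, returns default 179): d = {'a': 48, 'c': 33}, y = 179

{'a': 48, 'c': 33}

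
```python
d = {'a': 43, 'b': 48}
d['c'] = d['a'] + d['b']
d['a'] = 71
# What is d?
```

After line 1: d = {'a': 43, 'b': 48}
After line 2 (d['c'] = 43 + 48): d = {'a': 43, 'b': 48, 'c': 91}
After line 3: d = {'a': 71, 'b': 48, 'c': 91}

{'a': 71, 'b': 48, 'c': 91}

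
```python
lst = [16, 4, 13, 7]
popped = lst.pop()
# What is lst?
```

[16, 4, 13]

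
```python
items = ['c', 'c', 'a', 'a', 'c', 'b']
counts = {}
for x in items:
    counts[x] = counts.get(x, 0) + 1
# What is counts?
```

Initial: counts = {}, items = ['c', 'c', 'a', 'a', 'c', 'b']
See 'c': counts = {'c': 1}
See 'c': counts = {'c': 2}
See 'a': counts = {'c': 2, 'a': 1}
See 'a': counts = {'c': 2, 'a': 2}
See 'c': counts = {'c': 3, 'a': 2}
See 'b': counts = {'c': 3, 'a': 2, 'b': 1}

{'c': 3, 'a': 2, 'b': 1}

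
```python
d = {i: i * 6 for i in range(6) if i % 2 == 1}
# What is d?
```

{1: 6, 3: 18, 5: 30}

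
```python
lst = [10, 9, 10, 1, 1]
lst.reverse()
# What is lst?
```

[1, 1, 10, 9, 10]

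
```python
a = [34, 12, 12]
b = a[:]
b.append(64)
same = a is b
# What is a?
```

After line 1: a = [34, 12, 12]
After line 2 (b = a[:] is a shallow copy, new object): a = [34, 12, 12], b = [34, 12, 12]
After line 3 (append only mutates b): a = [34, 12, 12], b = [34, 12, 12, 64]
After line 4 (same = a is b; different objects -> False): same = False

[34, 12, 12]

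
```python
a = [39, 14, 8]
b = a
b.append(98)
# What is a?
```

After line 1: a = [39, 14, 8]
After line 2 (b = a is an alias, same object): a = [39, 14, 8], b = [39, 14, 8]
After line 3 (b.append mutates the shared list): a = [39, 14, 8, 98], b = [39, 14, 8, 98]

[39, 14, 8, 98]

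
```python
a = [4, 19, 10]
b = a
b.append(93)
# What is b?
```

After line 1: a = [4, 19, 10]
After line 2 (b = a is an alias, same object): a = [4, 19, 10], b = [4, 19, 10]
After line 3 (b.append mutates the shared list): a = [4, 19, 10, 93], b = [4, 19, 10, 93]

[4, 19, 10, 93]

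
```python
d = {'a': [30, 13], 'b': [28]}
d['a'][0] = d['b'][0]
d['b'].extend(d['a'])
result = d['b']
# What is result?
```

After line 1: d = {'a': [30, 13], 'b': [28]}
After line 2 (a[0] = b[0] = 28): d = {'a': [28, 13], 'b': [28]}
After line 3 (b.extend(a) appends [28, 13]): d = {'a': [28, 13], 'b': [28, 28, 13]}
After line 4: result = d['b'] = [28, 28, 13]

[28, 28, 13]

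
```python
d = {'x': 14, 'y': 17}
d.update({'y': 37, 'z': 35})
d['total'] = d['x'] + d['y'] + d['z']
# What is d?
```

After line 1: d = {'x': 14, 'y': 17}
After line 2 (y overwritten, z added): d = {'x': 14, 'y': 37, 'z': 35}
After line 3 (total = 14 + 37 + 35 = 86): d = {'x': 14, 'y': 37, 'z': 35, 'total': 86}

{'x': 14, 'y': 37, 'z': 35, 'total': 86}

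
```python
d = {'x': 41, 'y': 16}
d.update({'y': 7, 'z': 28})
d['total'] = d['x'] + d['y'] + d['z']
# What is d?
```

After line 1: d = {'x': 41, 'y': 16}
After line 2 (y overwritten, z added): d = {'x': 41, 'y': 7, 'z': 28}
After line 3 (total = 41 + 7 + 28 = 76): d = {'x': 41, 'y': 7, 'z': 28, 'total': 76}

{'x': 41, 'y': 7, 'z': 28, 'total': 76}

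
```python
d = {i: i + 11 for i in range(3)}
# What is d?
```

{0: 11, 1: 12, 2: 13}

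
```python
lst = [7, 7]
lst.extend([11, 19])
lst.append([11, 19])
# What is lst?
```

After line 1: lst = [7, 7]
After line 2 (extend unpacks [11, 19]): lst = [7, 7, 11, 19]
After line 3 (append adds [11, 19] as single element): lst = [7, 7, 11, 19, [11, 19]]

[7, 7, 11, 19, [11, 19]]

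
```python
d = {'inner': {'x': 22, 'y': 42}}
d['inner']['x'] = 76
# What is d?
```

After line 1: d = {'inner': {'x': 22, 'y': 42}}
After line 2 (inner x overwritten): d = {'inner': {'x': 76, 'y': 42}}

{'inner': {'x': 76, 'y': 42}}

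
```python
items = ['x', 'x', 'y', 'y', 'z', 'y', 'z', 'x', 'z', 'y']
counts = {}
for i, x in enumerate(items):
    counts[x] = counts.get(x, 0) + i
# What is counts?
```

Initial: counts = {}, items = ['x', 'x', 'y', 'y', 'z', 'y', 'z', 'x', 'z', 'y']
i=0, x='x': counts = {'x': 0}
i=1, x='x': counts = {'x': 1}
i=2, x='y': counts = {'x': 1, 'y': 2}
i=3, x='y': counts = {'x': 1, 'y': 5}
i=4, x='z': counts = {'x': 1, 'y': 5, 'z': 4}
i=5, x='y': counts = {'x': 1, 'y': 10, 'z': 4}
i=6, x='z': counts = {'x': 1, 'y': 10, 'z': 10}
i=7, x='x': counts = {'x': 8, 'y': 10, 'z': 10}
i=8, x='z': counts = {'x': 8, 'y': 10, 'z': 18}
i=9, x='y': counts = {'x': 8, 'y': 19, 'z': 18}

{'x': 8, 'y': 19, 'z': 18}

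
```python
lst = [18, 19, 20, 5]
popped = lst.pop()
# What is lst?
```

[18, 19, 20]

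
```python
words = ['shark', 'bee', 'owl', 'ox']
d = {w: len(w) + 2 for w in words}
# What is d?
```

{'shark': 7, 'bee': 5, 'owl': 5, 'ox': 4}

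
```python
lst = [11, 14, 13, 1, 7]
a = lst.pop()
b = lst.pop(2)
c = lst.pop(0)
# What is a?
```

After line 1: lst = [11, 14, 13, 1, 7]
After line 2 (pop() -> a = 7): lst = [11, 14, 13, 1]
After line 3 (pop(2) -> b = 13): lst = [11, 14, 1]
After line 4 (pop(0) -> c = 11): lst = [14, 1]

7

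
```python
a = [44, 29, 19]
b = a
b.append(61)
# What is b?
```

After line 1: a = [44, 29, 19]
After line 2 (b = a is an alias, same object): a = [44, 29, 19], b = [44, 29, 19]
After line 3 (b.append mutates the shared list): a = [44, 29, 19, 61], b = [44, 29, 19, 61]

[44, 29, 19, 61]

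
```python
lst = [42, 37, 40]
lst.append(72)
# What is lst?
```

[42, 37, 40, 72]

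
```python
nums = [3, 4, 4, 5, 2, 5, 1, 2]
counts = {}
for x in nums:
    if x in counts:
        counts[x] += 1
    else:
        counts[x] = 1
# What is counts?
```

Initial: counts = {}, nums = [3, 4, 4, 5, 2, 5, 1, 2]
See 3: counts = {3: 1}
See 4: counts = {3: 1, 4: 1}
See 4: counts = {3: 1, 4: 2}
See 5: counts = {3: 1, 4: 2, 5: 1}
See 2: counts = {3: 1, 4: 2, 5: 1, 2: 1}
See 5: counts = {3: 1, 4: 2, 5: 2, 2: 1}
See 1: counts = {3: 1, 4: 2, 5: 2, 2: 1, 1: 1}
See 2: counts = {3: 1, 4: 2, 5: 2, 2: 2, 1: 1}

{3: 1, 4: 2, 5: 2, 2: 2, 1: 1}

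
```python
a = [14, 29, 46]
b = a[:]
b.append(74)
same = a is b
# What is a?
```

After line 1: a = [14, 29, 46]
After line 2 (b = a[:] is a shallow copy, new object): a = [14, 29, 46], b = [14, 29, 46]
After line 3 (append only mutates b): a = [14, 29, 46], b = [14, 29, 46, 74]
After line 4 (same = a is b; different objects -> False): same = False

[14, 29, 46]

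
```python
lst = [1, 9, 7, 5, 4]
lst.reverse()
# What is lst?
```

[4, 5, 7, 9, 1]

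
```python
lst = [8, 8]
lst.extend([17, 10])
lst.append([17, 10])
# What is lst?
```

After line 1: lst = [8, 8]
After line 2 (extend unpacks [17, 10]): lst = [8, 8, 17, 10]
After line 3 (append adds [17, 10] as single element): lst = [8, 8, 17, 10, [17, 10]]

[8, 8, 17, 10, [17, 10]]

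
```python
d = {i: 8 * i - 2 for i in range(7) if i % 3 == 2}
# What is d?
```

{2: 14, 5: 38}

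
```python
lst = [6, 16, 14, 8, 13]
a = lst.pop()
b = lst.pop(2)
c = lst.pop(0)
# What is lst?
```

After line 1: lst = [6, 16, 14, 8, 13]
After line 2 (pop() -> a = 13): lst = [6, 16, 14, 8]
After line 3 (pop(2) -> b = 14): lst = [6, 16, 8]
After line 4 (pop(0) -> c = 6): lst = [16, 8]

[16, 8]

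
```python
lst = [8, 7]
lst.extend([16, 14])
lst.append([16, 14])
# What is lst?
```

After line 1: lst = [8, 7]
After line 2 (extend unpacks [16, 14]): lst = [8, 7, 16, 14]
After line 3 (append adds [16, 14] as single element): lst = [8, 7, 16, 14, [16, 14]]

[8, 7, 16, 14, [16, 14]]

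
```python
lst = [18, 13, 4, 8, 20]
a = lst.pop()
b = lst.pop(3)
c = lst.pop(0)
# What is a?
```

After line 1: lst = [18, 13, 4, 8, 20]
After line 2 (pop() -> a = 20): lst = [18, 13, 4, 8]
After line 3 (pop(3) -> b = 8): lst = [18, 13, 4]
After line 4 (pop(0) -> c = 18): lst = [13, 4]

20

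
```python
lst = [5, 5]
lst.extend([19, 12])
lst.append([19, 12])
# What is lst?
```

After line 1: lst = [5, 5]
After line 2 (extend unpacks [19, 12]): lst = [5, 5, 19, 12]
After line 3 (append adds [19, 12] as single element): lst = [5, 5, 19, 12, [19, 12]]

[5, 5, 19, 12, [19, 12]]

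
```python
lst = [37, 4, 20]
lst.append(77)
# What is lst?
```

[37, 4, 20, 77]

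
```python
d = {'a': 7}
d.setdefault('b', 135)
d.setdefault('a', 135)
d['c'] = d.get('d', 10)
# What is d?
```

After line 1: d = {'a': 7}
After line 2 (setdefault adds 'b'=135): d = {'a': 7, 'b': 135}
After line 3 (setdefault 'a' no-op, already exists): d = {'a': 7, 'b': 135}
After line 4 (get('d', 10) returns default since 'd' not in d): d = {'a': 7, 'b': 135, 'c': 10}

{'a': 7, 'b': 135, 'c': 10}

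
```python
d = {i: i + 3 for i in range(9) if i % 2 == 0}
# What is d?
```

{0: 3, 2: 5, 4: 7, 6: 9, 8: 11}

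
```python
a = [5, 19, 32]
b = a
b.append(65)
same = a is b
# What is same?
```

After line 1: a = [5, 19, 32]
After line 2 (b = a is an alias, same object): a = [5, 19, 32], b = [5, 19, 32]
After line 3 (b.append mutates the shared list): a = [5, 19, 32, 65], b = [5, 19, 32, 65]
After line 4 (same = a is b; same object -> True): same = True

True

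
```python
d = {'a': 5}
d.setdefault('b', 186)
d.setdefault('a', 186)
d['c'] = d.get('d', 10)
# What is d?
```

After line 1: d = {'a': 5}
After line 2 (setdefault adds 'b'=186): d = {'a': 5, 'b': 186}
After line 3 (setdefault 'a' no-op, already exists): d = {'a': 5, 'b': 186}
After line 4 (get('d', 10) returns default since 'd' not in d): d = {'a': 5, 'b': 186, 'c': 10}

{'a': 5, 'b': 186, 'c': 10}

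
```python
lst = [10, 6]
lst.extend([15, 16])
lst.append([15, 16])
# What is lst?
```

After line 1: lst = [10, 6]
After line 2 (extend unpacks [15, 16]): lst = [10, 6, 15, 16]
After line 3 (append adds [15, 16] as single element): lst = [10, 6, 15, 16, [15, 16]]

[10, 6, 15, 16, [15, 16]]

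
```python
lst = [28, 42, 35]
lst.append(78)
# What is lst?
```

[28, 42, 35, 78]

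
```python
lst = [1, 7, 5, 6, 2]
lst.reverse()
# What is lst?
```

[2, 6, 5, 7, 1]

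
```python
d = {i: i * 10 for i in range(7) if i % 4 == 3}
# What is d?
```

{3: 30}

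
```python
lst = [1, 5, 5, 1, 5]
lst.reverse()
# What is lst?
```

[5, 1, 5, 5, 1]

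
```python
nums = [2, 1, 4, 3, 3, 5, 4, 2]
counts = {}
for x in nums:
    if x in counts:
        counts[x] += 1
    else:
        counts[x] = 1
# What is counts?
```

Initial: counts = {}, nums = [2, 1, 4, 3, 3, 5, 4, 2]
See 2: counts = {2: 1}
See 1: counts = {2: 1, 1: 1}
See 4: counts = {2: 1, 1: 1, 4: 1}
See 3: counts = {2: 1, 1: 1, 4: 1, 3: 1}
See 3: counts = {2: 1, 1: 1, 4: 1, 3: 2}
See 5: counts = {2: 1, 1: 1, 4: 1, 3: 2, 5: 1}
See 4: counts = {2: 1, 1: 1, 4: 2, 3: 2, 5: 1}
See 2: counts = {2: 2, 1: 1, 4: 2, 3: 2, 5: 1}

{2: 2, 1: 1, 4: 2, 3: 2, 5: 1}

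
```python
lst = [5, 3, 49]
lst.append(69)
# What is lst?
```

[5, 3, 49, 69]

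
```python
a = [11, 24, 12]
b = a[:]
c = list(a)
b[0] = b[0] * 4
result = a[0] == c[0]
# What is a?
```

After line 1: a = [11, 24, 12]
After line 2 (b = a[:], copy): a = [11, 24, 12], b = [11, 24, 12]
After line 3 (c = list(a) is a copy, new object): c = [11, 24, 12]
After line 4 (b[0] = 11 * 4 = 44; only b mutates (copy)): a = [11, 24, 12], b = [44, 24, 12], c = [11, 24, 12]
After line 5 (a[0] = 11, c[0] = 11; result = True)

[11, 24, 12]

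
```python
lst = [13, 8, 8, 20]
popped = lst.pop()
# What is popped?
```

20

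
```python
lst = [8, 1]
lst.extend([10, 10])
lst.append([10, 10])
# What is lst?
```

After line 1: lst = [8, 1]
After line 2 (extend unpacks [10, 10]): lst = [8, 1, 10, 10]
After line 3 (append adds [10, 10] as single element): lst = [8, 1, 10, 10, [10, 10]]

[8, 1, 10, 10, [10, 10]]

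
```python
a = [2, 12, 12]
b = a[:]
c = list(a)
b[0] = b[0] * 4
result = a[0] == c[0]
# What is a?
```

After line 1: a = [2, 12, 12]
After line 2 (b = a[:], copy): a = [2, 12, 12], b = [2, 12, 12]
After line 3 (c = list(a) is a copy, new object): c = [2, 12, 12]
After line 4 (b[0] = 2 * 4 = 8; only b mutates (copy)): a = [2, 12, 12], b = [8, 12, 12], c = [2, 12, 12]
After line 5 (a[0] = 2, c[0] = 2; result = True)

[2, 12, 12]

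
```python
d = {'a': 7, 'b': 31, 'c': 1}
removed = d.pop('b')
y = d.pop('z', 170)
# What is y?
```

After line 1: d = {'a': 7, 'b': 31, 'c': 1}
After line 2 (pop 'b' returns 31): d = {'a': 7, 'c': 1}, removed = 31
After line 3 (pop 'z' missing, returns default 170): d = {'a': 7, 'c': 1}, y = 170

170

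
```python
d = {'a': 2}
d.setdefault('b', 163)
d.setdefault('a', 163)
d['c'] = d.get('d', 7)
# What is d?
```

After line 1: d = {'a': 2}
After line 2 (setdefault adds 'b'=163): d = {'a': 2, 'b': 163}
After line 3 (setdefault 'a' no-op, already exists): d = {'a': 2, 'b': 163}
After line 4 (get('d', 7) returns default since 'd' not in d): d = {'a': 2, 'b': 163, 'c': 7}

{'a': 2, 'b': 163, 'c': 7}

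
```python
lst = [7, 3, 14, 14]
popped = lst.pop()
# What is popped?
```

14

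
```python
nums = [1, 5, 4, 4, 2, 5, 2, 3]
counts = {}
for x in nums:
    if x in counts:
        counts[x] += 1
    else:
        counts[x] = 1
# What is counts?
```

Initial: counts = {}, nums = [1, 5, 4, 4, 2, 5, 2, 3]
See 1: counts = {1: 1}
See 5: counts = {1: 1, 5: 1}
See 4: counts = {1: 1, 5: 1, 4: 1}
See 4: counts = {1: 1, 5: 1, 4: 2}
See 2: counts = {1: 1, 5: 1, 4: 2, 2: 1}
See 5: counts = {1: 1, 5: 2, 4: 2, 2: 1}
See 2: counts = {1: 1, 5: 2, 4: 2, 2: 2}
See 3: counts = {1: 1, 5: 2, 4: 2, 2: 2, 3: 1}

{1: 1, 5: 2, 4: 2, 2: 2, 3: 1}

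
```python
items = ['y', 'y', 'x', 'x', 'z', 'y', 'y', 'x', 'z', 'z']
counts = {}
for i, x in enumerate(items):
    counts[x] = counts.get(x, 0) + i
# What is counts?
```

Initial: counts = {}, items = ['y', 'y', 'x', 'x', 'z', 'y', 'y', 'x', 'z', 'z']
i=0, x='y': counts = {'y': 0}
i=1, x='y': counts = {'y': 1}
i=2, x='x': counts = {'y': 1, 'x': 2}
i=3, x='x': counts = {'y': 1, 'x': 5}
i=4, x='z': counts = {'y': 1, 'x': 5, 'z': 4}
i=5, x='y': counts = {'y': 6, 'x': 5, 'z': 4}
i=6, x='y': counts = {'y': 12, 'x': 5, 'z': 4}
i=7, x='x': counts = {'y': 12, 'x': 12, 'z': 4}
i=8, x='z': counts = {'y': 12, 'x': 12, 'z': 12}
i=9, x='z': counts = {'y': 12, 'x': 12, 'z': 21}

{'y': 12, 'x': 12, 'z': 21}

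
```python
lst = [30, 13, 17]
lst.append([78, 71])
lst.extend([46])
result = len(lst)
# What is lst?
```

After line 1: lst = [30, 13, 17]
After line 2 (append adds [78, 71] as single element): lst = [30, 13, 17, [78, 71]]
After line 3 (extend unpacks [46], adds 46): lst = [30, 13, 17, [78, 71], 46]
After line 4: result = len(lst) = 5

[30, 13, 17, [78, 71], 46]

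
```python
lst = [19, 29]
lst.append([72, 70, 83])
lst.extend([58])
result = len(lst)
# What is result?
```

After line 1: lst = [19, 29]
After line 2 (append adds [72, 70, 83] as single element): lst = [19, 29, [72, 70, 83]]
After line 3 (extend unpacks [58], adds 58): lst = [19, 29, [72, 70, 83], 58]
After line 4: result = len(lst) = 4

4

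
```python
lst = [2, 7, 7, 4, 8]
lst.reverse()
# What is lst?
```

[8, 4, 7, 7, 2]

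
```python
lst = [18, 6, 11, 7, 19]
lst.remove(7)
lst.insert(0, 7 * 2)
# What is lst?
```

After line 1: lst = [18, 6, 11, 7, 19]
After line 2 (remove first 7): lst = [18, 6, 11, 19]
After line 3 (insert 14 at index 0): lst = [14, 18, 6, 11, 19]

[14, 18, 6, 11, 19]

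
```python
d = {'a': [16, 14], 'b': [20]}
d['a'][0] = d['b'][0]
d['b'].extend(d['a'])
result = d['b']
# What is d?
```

After line 1: d = {'a': [16, 14], 'b': [20]}
After line 2 (a[0] = b[0] = 20): d = {'a': [20, 14], 'b': [20]}
After line 3 (b.extend(a) appends [20, 14]): d = {'a': [20, 14], 'b': [20, 20, 14]}
After line 4: result = d['b'] = [20, 20, 14]

{'a': [20, 14], 'b': [20, 20, 14]}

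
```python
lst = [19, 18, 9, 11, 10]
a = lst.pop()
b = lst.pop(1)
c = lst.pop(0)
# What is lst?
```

After line 1: lst = [19, 18, 9, 11, 10]
After line 2 (pop() -> a = 10): lst = [19, 18, 9, 11]
After line 3 (pop(1) -> b = 18): lst = [19, 9, 11]
After line 4 (pop(0) -> c = 19): lst = [9, 11]

[9, 11]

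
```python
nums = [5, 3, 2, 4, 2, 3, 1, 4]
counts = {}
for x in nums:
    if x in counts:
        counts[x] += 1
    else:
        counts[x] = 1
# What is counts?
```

Initial: counts = {}, nums = [5, 3, 2, 4, 2, 3, 1, 4]
See 5: counts = {5: 1}
See 3: counts = {5: 1, 3: 1}
See 2: counts = {5: 1, 3: 1, 2: 1}
See 4: counts = {5: 1, 3: 1, 2: 1, 4: 1}
See 2: counts = {5: 1, 3: 1, 2: 2, 4: 1}
See 3: counts = {5: 1, 3: 2, 2: 2, 4: 1}
See 1: counts = {5: 1, 3: 2, 2: 2, 4: 1, 1: 1}
See 4: counts = {5: 1, 3: 2, 2: 2, 4: 2, 1: 1}

{5: 1, 3: 2, 2: 2, 4: 2, 1: 1}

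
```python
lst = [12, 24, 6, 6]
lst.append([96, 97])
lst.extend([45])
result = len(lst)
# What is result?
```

After line 1: lst = [12, 24, 6, 6]
After line 2 (append adds [96, 97] as single element): lst = [12, 24, 6, 6, [96, 97]]
After line 3 (extend unpacks [45], adds 45): lst = [12, 24, 6, 6, [96, 97], 45]
After line 4: result = len(lst) = 6

6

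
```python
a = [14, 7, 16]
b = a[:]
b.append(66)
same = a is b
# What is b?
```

After line 1: a = [14, 7, 16]
After line 2 (b = a[:] is a shallow copy, new object): a = [14, 7, 16], b = [14, 7, 16]
After line 3 (append only mutates b): a = [14, 7, 16], b = [14, 7, 16, 66]
After line 4 (same = a is b; different objects -> False): same = False

[14, 7, 16, 66]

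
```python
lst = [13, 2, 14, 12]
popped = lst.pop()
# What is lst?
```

[13, 2, 14]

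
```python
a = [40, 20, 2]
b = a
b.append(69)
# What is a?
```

After line 1: a = [40, 20, 2]
After line 2 (b = a is an alias, same object): a = [40, 20, 2], b = [40, 20, 2]
After line 3 (b.append mutates the shared list): a = [40, 20, 2, 69], b = [40, 20, 2, 69]

[40, 20, 2, 69]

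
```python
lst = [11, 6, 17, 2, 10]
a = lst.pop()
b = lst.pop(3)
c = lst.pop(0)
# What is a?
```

After line 1: lst = [11, 6, 17, 2, 10]
After line 2 (pop() -> a = 10): lst = [11, 6, 17, 2]
After line 3 (pop(3) -> b = 2): lst = [11, 6, 17]
After line 4 (pop(0) -> c = 11): lst = [6, 17]

10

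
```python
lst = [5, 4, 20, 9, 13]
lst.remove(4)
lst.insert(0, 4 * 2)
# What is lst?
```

After line 1: lst = [5, 4, 20, 9, 13]
After line 2 (remove first 4): lst = [5, 20, 9, 13]
After line 3 (insert 8 at index 0): lst = [8, 5, 20, 9, 13]

[8, 5, 20, 9, 13]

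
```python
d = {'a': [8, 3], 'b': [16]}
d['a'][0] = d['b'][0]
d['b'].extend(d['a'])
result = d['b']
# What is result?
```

After line 1: d = {'a': [8, 3], 'b': [16]}
After line 2 (a[0] = b[0] = 16): d = {'a': [16, 3], 'b': [16]}
After line 3 (b.extend(a) appends [16, 3]): d = {'a': [16, 3], 'b': [16, 16, 3]}
After line 4: result = d['b'] = [16, 16, 3]

[16, 16, 3]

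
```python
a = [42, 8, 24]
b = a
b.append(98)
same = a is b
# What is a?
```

After line 1: a = [42, 8, 24]
After line 2 (b = a is an alias, same object): a = [42, 8, 24], b = [42, 8, 24]
After line 3 (b.append mutates the shared list): a = [42, 8, 24, 98], b = [42, 8, 24, 98]
After line 4 (same = a is b; same object -> True): same = True

[42, 8, 24, 98]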